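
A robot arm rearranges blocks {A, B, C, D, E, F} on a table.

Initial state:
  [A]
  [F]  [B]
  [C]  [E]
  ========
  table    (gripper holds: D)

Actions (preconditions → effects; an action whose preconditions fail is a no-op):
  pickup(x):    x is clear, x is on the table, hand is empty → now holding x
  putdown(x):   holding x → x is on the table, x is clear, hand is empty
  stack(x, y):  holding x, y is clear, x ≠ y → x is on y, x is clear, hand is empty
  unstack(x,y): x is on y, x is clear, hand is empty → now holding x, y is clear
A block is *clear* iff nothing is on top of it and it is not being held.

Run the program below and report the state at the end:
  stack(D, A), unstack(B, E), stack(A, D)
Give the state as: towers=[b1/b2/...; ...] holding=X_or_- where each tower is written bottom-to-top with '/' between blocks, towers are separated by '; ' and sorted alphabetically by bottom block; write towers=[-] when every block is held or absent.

step 1 (stack(D, A)): towers=[C/F/A/D; E/B] holding=-
step 2 (unstack(B, E)): towers=[C/F/A/D; E] holding=B
step 3 (stack(A, D)) [no-op]: towers=[C/F/A/D; E] holding=B

towers=[C/F/A/D; E] holding=B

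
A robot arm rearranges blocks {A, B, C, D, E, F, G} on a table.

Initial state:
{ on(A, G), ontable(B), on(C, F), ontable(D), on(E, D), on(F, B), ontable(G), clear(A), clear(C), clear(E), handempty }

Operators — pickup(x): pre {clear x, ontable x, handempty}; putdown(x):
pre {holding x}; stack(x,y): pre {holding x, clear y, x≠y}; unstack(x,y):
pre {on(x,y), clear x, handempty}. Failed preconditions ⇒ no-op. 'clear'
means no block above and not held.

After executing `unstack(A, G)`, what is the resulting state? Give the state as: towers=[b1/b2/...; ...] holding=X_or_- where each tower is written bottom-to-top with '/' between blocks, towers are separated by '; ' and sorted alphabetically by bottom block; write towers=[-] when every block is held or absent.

towers=[B/F/C; D/E; G] holding=A

before: towers=[B/F/C; D/E; G/A] holding=-
pre[unstack(A, G)]: on(A,G) ✓, clear(A) ✓, handempty ✓
all met → apply unstack(A, G)
after:  towers=[B/F/C; D/E; G] holding=A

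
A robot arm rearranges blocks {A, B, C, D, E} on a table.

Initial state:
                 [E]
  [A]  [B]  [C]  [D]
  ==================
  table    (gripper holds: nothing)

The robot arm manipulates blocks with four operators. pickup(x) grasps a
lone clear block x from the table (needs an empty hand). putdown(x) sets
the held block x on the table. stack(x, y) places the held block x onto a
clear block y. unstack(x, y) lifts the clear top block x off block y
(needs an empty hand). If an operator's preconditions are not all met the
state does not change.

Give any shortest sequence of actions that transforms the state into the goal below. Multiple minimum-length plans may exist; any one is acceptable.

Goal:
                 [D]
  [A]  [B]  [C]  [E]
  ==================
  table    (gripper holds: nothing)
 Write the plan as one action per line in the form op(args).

step 1 (unstack(E, D)): towers=[A; B; C; D] holding=E
step 2 (putdown(E)): towers=[A; B; C; D; E] holding=-
step 3 (pickup(D)): towers=[A; B; C; E] holding=D
step 4 (stack(D, E)): towers=[A; B; C; E/D] holding=-
goal check: towers=[A; B; C; E/D] holding=- — reached (length 4, optimal by BFS)

unstack(E, D)
putdown(E)
pickup(D)
stack(D, E)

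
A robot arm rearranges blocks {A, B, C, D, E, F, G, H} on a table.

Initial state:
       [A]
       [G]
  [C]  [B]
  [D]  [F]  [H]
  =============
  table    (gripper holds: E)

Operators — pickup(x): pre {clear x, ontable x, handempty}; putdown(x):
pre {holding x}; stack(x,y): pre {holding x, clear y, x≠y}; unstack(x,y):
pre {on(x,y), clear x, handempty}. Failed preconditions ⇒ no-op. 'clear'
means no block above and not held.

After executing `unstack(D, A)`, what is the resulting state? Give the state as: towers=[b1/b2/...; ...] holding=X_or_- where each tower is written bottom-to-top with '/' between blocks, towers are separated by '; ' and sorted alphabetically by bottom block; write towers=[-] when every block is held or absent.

towers=[D/C; F/B/G/A; H] holding=E

before: towers=[D/C; F/B/G/A; H] holding=E
pre[unstack(D, A)]: on(D,A) ✗, clear(D) ✗, handempty ✗
on(D,A), clear(D), handempty unmet → unstack(D, A) is a no-op
after:  towers=[D/C; F/B/G/A; H] holding=E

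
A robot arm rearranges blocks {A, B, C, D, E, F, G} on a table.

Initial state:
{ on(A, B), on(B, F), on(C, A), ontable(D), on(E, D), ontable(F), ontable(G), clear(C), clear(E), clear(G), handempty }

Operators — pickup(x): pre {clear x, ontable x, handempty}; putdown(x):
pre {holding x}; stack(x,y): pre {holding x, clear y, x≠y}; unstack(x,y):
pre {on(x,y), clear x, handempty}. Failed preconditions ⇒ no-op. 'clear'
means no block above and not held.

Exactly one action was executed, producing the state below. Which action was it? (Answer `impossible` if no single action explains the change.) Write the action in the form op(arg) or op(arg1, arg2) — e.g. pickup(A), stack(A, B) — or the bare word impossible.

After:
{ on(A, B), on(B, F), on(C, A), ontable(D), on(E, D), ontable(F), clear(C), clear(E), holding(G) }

target: towers=[D/E; F/B/A/C] holding=G
         pickup(G) → towers=[D/E; F/B/A/C] holding=G  ← match
     unstack(E, D) → towers=[D; F/B/A/C; G] holding=E
     unstack(C, A) → towers=[D/E; F/B/A; G] holding=C

pickup(G)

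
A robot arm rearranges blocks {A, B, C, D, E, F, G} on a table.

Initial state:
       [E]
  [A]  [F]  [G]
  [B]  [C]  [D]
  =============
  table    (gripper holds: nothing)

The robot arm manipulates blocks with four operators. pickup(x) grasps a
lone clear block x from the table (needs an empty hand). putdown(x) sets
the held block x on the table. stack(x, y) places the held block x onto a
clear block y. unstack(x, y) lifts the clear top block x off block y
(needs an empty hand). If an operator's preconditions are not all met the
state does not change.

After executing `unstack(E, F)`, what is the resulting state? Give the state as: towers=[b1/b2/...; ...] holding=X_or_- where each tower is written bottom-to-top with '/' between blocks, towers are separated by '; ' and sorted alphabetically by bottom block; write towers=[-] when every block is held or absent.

towers=[B/A; C/F; D/G] holding=E

before: towers=[B/A; C/F/E; D/G] holding=-
pre[unstack(E, F)]: on(E,F) ok, clear(E) ok, handempty ok
all met → apply unstack(E, F)
after:  towers=[B/A; C/F; D/G] holding=E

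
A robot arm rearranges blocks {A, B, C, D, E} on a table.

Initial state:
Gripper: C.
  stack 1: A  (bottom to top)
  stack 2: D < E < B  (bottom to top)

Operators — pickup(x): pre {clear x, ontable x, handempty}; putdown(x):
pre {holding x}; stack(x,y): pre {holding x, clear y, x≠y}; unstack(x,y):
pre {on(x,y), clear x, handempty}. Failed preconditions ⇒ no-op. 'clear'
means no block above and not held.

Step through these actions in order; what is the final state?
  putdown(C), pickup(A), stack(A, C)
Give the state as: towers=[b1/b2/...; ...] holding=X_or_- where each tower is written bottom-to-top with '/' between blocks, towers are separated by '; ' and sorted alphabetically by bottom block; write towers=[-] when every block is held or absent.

step 1 (putdown(C)): towers=[A; C; D/E/B] holding=-
step 2 (pickup(A)): towers=[C; D/E/B] holding=A
step 3 (stack(A, C)): towers=[C/A; D/E/B] holding=-

towers=[C/A; D/E/B] holding=-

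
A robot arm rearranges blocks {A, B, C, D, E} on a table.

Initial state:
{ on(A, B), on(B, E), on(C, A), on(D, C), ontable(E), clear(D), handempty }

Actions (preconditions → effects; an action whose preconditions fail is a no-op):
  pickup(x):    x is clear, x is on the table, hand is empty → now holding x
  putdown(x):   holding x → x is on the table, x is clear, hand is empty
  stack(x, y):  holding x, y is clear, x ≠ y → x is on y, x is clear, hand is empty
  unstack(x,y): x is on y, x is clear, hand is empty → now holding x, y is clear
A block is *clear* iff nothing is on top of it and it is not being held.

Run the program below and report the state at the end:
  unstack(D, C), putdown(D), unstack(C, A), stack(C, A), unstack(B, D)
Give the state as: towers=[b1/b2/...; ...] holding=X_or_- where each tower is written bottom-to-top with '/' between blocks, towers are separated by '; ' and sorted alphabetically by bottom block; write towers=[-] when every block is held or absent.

step 1 (unstack(D, C)): towers=[E/B/A/C] holding=D
step 2 (putdown(D)): towers=[D; E/B/A/C] holding=-
step 3 (unstack(C, A)): towers=[D; E/B/A] holding=C
step 4 (stack(C, A)): towers=[D; E/B/A/C] holding=-
step 5 (unstack(B, D)) [no-op]: towers=[D; E/B/A/C] holding=-

towers=[D; E/B/A/C] holding=-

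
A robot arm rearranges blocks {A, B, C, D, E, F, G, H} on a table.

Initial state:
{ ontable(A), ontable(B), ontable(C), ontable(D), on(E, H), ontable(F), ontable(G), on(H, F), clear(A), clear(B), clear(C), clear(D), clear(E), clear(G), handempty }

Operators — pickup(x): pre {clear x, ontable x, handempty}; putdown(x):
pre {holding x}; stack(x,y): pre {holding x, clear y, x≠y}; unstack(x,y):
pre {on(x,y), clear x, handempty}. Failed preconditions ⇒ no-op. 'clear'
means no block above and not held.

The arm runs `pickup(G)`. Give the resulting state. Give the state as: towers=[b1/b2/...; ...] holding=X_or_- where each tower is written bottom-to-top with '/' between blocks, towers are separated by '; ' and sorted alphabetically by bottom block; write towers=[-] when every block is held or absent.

towers=[A; B; C; D; F/H/E] holding=G

before: towers=[A; B; C; D; F/H/E; G] holding=-
pre[pickup(G)]: clear(G) yes, ontable(G) yes, handempty yes
all met → apply pickup(G)
after:  towers=[A; B; C; D; F/H/E] holding=G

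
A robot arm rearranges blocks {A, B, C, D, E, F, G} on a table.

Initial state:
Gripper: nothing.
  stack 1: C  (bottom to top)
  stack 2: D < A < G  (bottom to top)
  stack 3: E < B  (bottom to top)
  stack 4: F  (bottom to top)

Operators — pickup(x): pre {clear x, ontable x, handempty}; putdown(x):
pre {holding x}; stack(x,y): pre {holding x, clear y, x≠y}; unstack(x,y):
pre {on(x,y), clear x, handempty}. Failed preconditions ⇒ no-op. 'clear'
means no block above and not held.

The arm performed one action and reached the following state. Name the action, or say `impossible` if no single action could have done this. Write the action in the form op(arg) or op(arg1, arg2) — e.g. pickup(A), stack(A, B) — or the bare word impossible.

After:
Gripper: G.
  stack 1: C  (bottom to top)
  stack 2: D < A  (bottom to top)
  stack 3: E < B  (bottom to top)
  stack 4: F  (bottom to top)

target: towers=[C; D/A; E/B; F] holding=G
     unstack(B, E) → towers=[C; D/A/G; E; F] holding=B
         pickup(F) → towers=[C; D/A/G; E/B] holding=F
     unstack(G, A) → towers=[C; D/A; E/B; F] holding=G  ← match
         pickup(C) → towers=[D/A/G; E/B; F] holding=C

unstack(G, A)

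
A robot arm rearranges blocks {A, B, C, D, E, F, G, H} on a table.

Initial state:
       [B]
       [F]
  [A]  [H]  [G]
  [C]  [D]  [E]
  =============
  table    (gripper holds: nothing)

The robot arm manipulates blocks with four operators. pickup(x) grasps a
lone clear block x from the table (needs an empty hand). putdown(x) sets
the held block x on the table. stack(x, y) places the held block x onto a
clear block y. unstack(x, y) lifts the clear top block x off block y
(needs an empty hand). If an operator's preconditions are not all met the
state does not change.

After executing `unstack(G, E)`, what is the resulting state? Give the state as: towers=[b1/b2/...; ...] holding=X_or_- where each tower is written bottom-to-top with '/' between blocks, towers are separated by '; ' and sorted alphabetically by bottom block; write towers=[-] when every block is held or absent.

towers=[C/A; D/H/F/B; E] holding=G

before: towers=[C/A; D/H/F/B; E/G] holding=-
pre[unstack(G, E)]: on(G,E) yes, clear(G) yes, handempty yes
all met → apply unstack(G, E)
after:  towers=[C/A; D/H/F/B; E] holding=G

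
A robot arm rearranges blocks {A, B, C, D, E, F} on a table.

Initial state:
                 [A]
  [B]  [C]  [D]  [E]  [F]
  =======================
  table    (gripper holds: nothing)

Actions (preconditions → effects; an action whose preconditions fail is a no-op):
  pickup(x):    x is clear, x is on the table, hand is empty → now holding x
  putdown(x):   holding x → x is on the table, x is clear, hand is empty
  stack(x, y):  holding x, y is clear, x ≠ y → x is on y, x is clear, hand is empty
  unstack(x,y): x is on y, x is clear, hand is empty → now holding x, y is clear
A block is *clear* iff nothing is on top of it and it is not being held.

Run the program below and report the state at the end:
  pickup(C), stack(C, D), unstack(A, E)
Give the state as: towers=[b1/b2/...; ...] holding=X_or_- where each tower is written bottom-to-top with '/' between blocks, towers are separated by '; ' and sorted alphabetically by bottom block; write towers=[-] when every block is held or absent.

step 1 (pickup(C)): towers=[B; D; E/A; F] holding=C
step 2 (stack(C, D)): towers=[B; D/C; E/A; F] holding=-
step 3 (unstack(A, E)): towers=[B; D/C; E; F] holding=A

towers=[B; D/C; E; F] holding=A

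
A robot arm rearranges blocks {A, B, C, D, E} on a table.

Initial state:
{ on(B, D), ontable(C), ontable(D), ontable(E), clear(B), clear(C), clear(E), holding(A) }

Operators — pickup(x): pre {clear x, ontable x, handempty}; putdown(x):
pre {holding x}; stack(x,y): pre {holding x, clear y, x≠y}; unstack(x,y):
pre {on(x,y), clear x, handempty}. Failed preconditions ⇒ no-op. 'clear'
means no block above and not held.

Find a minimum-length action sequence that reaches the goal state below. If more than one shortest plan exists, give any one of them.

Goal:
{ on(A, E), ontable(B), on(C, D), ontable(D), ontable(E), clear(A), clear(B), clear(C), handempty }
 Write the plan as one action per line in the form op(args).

step 1 (stack(A, E)): towers=[C; D/B; E/A] holding=-
step 2 (unstack(B, D)): towers=[C; D; E/A] holding=B
step 3 (putdown(B)): towers=[B; C; D; E/A] holding=-
step 4 (pickup(C)): towers=[B; D; E/A] holding=C
step 5 (stack(C, D)): towers=[B; D/C; E/A] holding=-
goal check: towers=[B; D/C; E/A] holding=- — reached (length 5, optimal by BFS)

stack(A, E)
unstack(B, D)
putdown(B)
pickup(C)
stack(C, D)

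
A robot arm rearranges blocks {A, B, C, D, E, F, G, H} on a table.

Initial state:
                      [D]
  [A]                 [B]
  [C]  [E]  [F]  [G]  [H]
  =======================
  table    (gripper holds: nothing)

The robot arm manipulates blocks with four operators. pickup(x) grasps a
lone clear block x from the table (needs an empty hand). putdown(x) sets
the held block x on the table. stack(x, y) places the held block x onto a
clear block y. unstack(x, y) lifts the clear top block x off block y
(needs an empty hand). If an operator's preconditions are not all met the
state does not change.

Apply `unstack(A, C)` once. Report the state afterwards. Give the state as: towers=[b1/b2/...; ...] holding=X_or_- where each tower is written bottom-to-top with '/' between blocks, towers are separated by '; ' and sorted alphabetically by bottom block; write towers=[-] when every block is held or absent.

before: towers=[C/A; E; F; G; H/B/D] holding=-
pre[unstack(A, C)]: on(A,C) ok, clear(A) ok, handempty ok
all met → apply unstack(A, C)
after:  towers=[C; E; F; G; H/B/D] holding=A

towers=[C; E; F; G; H/B/D] holding=A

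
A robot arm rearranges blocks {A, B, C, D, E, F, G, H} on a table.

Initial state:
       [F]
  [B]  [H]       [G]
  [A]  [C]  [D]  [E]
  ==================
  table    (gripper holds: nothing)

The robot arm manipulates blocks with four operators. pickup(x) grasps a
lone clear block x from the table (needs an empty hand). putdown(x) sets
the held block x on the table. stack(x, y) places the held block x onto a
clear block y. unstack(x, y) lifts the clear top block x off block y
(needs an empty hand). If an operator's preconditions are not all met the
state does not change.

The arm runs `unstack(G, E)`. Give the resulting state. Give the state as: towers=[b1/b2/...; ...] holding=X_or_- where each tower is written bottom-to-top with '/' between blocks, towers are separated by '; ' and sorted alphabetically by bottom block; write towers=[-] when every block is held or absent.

before: towers=[A/B; C/H/F; D; E/G] holding=-
pre[unstack(G, E)]: on(G,E) yes, clear(G) yes, handempty yes
all met → apply unstack(G, E)
after:  towers=[A/B; C/H/F; D; E] holding=G

towers=[A/B; C/H/F; D; E] holding=G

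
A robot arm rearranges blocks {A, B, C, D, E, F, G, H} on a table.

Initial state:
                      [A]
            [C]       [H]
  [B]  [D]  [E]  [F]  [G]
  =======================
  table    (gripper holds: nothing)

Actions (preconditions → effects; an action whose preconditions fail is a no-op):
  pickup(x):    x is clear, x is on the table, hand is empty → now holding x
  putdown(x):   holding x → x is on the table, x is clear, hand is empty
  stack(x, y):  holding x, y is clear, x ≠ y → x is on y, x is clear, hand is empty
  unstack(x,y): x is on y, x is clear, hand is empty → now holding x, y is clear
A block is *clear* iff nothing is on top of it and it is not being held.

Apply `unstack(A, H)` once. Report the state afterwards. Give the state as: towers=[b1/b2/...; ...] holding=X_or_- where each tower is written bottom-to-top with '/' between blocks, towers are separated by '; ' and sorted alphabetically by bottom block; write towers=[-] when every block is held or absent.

towers=[B; D; E/C; F; G/H] holding=A

before: towers=[B; D; E/C; F; G/H/A] holding=-
pre[unstack(A, H)]: on(A,H) yes, clear(A) yes, handempty yes
all met → apply unstack(A, H)
after:  towers=[B; D; E/C; F; G/H] holding=A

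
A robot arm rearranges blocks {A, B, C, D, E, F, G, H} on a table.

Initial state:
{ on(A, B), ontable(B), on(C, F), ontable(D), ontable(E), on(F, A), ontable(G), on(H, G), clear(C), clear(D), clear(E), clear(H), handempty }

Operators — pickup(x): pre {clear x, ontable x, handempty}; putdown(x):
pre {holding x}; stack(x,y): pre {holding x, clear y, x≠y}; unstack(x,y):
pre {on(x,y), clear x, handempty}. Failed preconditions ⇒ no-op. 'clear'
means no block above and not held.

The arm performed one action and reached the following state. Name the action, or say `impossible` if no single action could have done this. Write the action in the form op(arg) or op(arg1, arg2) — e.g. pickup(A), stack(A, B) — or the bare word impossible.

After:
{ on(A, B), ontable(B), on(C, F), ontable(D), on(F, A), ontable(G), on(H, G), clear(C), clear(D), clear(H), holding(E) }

pickup(E)

target: towers=[B/A/F/C; D; G/H] holding=E
         pickup(E) → towers=[B/A/F/C; D; G/H] holding=E  ← match
     unstack(H, G) → towers=[B/A/F/C; D; E; G] holding=H
         pickup(D) → towers=[B/A/F/C; E; G/H] holding=D
     unstack(C, F) → towers=[B/A/F; D; E; G/H] holding=C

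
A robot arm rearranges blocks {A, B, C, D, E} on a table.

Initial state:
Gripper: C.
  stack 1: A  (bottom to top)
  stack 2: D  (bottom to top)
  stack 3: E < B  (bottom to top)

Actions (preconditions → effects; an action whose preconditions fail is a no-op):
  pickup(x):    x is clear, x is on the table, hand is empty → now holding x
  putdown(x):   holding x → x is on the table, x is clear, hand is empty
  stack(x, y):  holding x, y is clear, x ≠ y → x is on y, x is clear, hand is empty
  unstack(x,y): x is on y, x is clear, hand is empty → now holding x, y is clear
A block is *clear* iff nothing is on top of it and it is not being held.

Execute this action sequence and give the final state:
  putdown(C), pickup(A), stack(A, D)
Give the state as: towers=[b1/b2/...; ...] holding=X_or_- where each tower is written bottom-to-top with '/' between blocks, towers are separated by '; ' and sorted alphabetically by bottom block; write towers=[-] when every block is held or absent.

step 1 (putdown(C)): towers=[A; C; D; E/B] holding=-
step 2 (pickup(A)): towers=[C; D; E/B] holding=A
step 3 (stack(A, D)): towers=[C; D/A; E/B] holding=-

towers=[C; D/A; E/B] holding=-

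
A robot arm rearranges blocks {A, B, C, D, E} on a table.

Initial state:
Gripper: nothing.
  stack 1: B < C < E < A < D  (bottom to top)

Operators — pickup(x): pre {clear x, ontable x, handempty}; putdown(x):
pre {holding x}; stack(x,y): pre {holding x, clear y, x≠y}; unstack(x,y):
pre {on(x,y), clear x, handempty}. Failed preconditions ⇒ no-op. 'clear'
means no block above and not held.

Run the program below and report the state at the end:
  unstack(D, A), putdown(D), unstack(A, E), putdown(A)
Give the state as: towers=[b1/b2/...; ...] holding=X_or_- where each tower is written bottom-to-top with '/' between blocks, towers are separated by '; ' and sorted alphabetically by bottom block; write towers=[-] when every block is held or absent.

step 1 (unstack(D, A)): towers=[B/C/E/A] holding=D
step 2 (putdown(D)): towers=[B/C/E/A; D] holding=-
step 3 (unstack(A, E)): towers=[B/C/E; D] holding=A
step 4 (putdown(A)): towers=[A; B/C/E; D] holding=-

towers=[A; B/C/E; D] holding=-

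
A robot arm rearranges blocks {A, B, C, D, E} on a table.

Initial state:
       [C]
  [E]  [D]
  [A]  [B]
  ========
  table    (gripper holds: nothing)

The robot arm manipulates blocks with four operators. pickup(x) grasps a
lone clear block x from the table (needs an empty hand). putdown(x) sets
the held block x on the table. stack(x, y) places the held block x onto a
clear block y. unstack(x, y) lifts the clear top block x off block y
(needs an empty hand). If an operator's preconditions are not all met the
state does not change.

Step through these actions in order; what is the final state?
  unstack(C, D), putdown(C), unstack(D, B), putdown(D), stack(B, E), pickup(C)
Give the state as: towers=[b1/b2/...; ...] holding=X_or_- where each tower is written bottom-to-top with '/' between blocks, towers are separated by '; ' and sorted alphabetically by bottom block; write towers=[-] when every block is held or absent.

towers=[A/E; B; D] holding=C

step 1 (unstack(C, D)): towers=[A/E; B/D] holding=C
step 2 (putdown(C)): towers=[A/E; B/D; C] holding=-
step 3 (unstack(D, B)): towers=[A/E; B; C] holding=D
step 4 (putdown(D)): towers=[A/E; B; C; D] holding=-
step 5 (stack(B, E)) [no-op]: towers=[A/E; B; C; D] holding=-
step 6 (pickup(C)): towers=[A/E; B; D] holding=C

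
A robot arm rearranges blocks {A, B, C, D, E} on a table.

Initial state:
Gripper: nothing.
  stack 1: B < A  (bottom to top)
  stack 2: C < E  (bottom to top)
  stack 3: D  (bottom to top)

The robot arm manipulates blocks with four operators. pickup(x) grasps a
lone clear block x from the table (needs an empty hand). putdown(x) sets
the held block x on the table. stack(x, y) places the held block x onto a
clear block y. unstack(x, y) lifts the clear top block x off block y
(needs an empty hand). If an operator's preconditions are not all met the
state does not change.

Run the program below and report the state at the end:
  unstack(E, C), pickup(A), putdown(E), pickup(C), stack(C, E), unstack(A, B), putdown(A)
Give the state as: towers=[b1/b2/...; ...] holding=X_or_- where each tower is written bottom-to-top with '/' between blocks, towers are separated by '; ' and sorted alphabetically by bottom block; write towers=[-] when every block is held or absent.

step 1 (unstack(E, C)): towers=[B/A; C; D] holding=E
step 2 (pickup(A)) [no-op]: towers=[B/A; C; D] holding=E
step 3 (putdown(E)): towers=[B/A; C; D; E] holding=-
step 4 (pickup(C)): towers=[B/A; D; E] holding=C
step 5 (stack(C, E)): towers=[B/A; D; E/C] holding=-
step 6 (unstack(A, B)): towers=[B; D; E/C] holding=A
step 7 (putdown(A)): towers=[A; B; D; E/C] holding=-

towers=[A; B; D; E/C] holding=-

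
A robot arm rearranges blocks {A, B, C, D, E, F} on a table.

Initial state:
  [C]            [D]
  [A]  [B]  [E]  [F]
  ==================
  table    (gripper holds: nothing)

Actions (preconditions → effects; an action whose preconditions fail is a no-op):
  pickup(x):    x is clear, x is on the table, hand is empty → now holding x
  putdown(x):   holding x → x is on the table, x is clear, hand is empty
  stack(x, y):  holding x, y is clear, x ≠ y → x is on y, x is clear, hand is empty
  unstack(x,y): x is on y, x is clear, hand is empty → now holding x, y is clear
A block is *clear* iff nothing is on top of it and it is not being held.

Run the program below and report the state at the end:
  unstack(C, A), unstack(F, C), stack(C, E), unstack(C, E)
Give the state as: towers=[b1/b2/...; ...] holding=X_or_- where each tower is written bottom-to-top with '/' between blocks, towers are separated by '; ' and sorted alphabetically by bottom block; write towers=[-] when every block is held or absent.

towers=[A; B; E; F/D] holding=C

step 1 (unstack(C, A)): towers=[A; B; E; F/D] holding=C
step 2 (unstack(F, C)) [no-op]: towers=[A; B; E; F/D] holding=C
step 3 (stack(C, E)): towers=[A; B; E/C; F/D] holding=-
step 4 (unstack(C, E)): towers=[A; B; E; F/D] holding=C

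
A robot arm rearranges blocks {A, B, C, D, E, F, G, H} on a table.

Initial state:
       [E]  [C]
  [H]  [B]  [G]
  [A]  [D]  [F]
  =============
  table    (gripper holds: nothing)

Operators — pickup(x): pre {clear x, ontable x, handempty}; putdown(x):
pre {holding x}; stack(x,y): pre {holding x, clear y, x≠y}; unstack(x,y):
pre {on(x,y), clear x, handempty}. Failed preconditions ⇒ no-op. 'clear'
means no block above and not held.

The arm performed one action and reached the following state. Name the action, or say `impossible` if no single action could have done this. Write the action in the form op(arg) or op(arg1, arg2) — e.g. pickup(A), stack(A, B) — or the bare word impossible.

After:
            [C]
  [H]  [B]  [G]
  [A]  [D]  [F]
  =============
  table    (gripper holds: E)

unstack(E, B)

target: towers=[A/H; D/B; F/G/C] holding=E
     unstack(E, B) → towers=[A/H; D/B; F/G/C] holding=E  ← match
     unstack(H, A) → towers=[A; D/B/E; F/G/C] holding=H
     unstack(C, G) → towers=[A/H; D/B/E; F/G] holding=C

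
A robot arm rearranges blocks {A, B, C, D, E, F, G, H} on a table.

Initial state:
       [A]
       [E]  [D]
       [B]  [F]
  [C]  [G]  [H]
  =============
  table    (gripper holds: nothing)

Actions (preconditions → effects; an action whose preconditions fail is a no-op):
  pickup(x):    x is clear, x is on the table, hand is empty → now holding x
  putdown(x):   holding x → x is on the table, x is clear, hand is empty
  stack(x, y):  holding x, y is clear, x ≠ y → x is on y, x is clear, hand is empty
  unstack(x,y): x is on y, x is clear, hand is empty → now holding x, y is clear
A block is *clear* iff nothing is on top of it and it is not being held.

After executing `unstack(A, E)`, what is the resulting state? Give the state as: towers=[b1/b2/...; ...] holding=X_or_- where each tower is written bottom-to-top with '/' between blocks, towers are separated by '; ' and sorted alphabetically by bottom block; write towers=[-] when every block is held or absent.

towers=[C; G/B/E; H/F/D] holding=A

before: towers=[C; G/B/E/A; H/F/D] holding=-
pre[unstack(A, E)]: on(A,E) ✓, clear(A) ✓, handempty ✓
all met → apply unstack(A, E)
after:  towers=[C; G/B/E; H/F/D] holding=A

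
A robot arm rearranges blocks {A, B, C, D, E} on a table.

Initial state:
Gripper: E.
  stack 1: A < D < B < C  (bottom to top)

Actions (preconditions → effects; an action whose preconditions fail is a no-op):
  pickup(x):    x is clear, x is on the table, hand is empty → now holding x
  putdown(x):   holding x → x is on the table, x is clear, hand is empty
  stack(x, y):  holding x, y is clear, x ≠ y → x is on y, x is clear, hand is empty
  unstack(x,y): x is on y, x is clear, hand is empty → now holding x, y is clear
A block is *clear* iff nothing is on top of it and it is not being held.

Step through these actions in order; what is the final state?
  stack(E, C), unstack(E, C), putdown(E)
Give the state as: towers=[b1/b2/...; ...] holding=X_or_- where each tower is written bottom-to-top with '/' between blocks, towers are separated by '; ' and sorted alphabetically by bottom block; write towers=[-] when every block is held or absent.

step 1 (stack(E, C)): towers=[A/D/B/C/E] holding=-
step 2 (unstack(E, C)): towers=[A/D/B/C] holding=E
step 3 (putdown(E)): towers=[A/D/B/C; E] holding=-

towers=[A/D/B/C; E] holding=-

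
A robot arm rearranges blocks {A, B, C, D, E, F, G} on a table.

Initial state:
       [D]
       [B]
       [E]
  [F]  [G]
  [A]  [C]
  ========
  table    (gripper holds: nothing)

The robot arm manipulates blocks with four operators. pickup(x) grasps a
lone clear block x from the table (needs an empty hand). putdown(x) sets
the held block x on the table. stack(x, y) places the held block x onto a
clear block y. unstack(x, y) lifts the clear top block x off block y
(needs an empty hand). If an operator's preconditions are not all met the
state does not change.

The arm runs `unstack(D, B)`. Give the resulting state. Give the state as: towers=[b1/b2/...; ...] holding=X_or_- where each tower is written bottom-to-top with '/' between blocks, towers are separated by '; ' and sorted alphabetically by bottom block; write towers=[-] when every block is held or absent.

before: towers=[A/F; C/G/E/B/D] holding=-
pre[unstack(D, B)]: on(D,B) ok, clear(D) ok, handempty ok
all met → apply unstack(D, B)
after:  towers=[A/F; C/G/E/B] holding=D

towers=[A/F; C/G/E/B] holding=D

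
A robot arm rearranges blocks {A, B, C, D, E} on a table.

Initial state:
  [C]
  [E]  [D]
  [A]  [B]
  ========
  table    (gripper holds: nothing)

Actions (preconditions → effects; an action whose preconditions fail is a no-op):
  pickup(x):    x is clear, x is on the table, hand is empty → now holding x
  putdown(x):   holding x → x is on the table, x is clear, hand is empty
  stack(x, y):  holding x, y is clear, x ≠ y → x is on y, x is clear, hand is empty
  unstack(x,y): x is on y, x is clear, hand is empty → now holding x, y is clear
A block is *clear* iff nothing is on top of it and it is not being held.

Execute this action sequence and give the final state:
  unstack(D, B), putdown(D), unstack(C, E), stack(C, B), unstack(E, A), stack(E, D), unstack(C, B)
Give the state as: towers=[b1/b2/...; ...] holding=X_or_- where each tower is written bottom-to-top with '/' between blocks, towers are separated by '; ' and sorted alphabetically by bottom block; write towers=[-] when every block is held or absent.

towers=[A; B; D/E] holding=C

step 1 (unstack(D, B)): towers=[A/E/C; B] holding=D
step 2 (putdown(D)): towers=[A/E/C; B; D] holding=-
step 3 (unstack(C, E)): towers=[A/E; B; D] holding=C
step 4 (stack(C, B)): towers=[A/E; B/C; D] holding=-
step 5 (unstack(E, A)): towers=[A; B/C; D] holding=E
step 6 (stack(E, D)): towers=[A; B/C; D/E] holding=-
step 7 (unstack(C, B)): towers=[A; B; D/E] holding=C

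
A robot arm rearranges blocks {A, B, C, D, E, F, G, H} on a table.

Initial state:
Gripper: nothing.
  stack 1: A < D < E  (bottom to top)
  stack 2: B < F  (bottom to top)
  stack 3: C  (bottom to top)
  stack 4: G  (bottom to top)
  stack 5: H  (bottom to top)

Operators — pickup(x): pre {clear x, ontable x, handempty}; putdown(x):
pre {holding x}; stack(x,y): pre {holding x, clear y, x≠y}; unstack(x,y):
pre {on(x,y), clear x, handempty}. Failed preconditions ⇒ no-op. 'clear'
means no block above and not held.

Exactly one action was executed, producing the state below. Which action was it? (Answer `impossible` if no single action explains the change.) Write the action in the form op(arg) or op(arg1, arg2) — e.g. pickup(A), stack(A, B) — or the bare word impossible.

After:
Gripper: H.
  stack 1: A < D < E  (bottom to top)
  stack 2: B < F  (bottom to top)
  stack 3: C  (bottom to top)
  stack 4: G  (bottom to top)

pickup(H)

target: towers=[A/D/E; B/F; C; G] holding=H
         pickup(G) → towers=[A/D/E; B/F; C; H] holding=G
     unstack(E, D) → towers=[A/D; B/F; C; G; H] holding=E
         pickup(H) → towers=[A/D/E; B/F; C; G] holding=H  ← match
     unstack(F, B) → towers=[A/D/E; B; C; G; H] holding=F
         pickup(C) → towers=[A/D/E; B/F; G; H] holding=C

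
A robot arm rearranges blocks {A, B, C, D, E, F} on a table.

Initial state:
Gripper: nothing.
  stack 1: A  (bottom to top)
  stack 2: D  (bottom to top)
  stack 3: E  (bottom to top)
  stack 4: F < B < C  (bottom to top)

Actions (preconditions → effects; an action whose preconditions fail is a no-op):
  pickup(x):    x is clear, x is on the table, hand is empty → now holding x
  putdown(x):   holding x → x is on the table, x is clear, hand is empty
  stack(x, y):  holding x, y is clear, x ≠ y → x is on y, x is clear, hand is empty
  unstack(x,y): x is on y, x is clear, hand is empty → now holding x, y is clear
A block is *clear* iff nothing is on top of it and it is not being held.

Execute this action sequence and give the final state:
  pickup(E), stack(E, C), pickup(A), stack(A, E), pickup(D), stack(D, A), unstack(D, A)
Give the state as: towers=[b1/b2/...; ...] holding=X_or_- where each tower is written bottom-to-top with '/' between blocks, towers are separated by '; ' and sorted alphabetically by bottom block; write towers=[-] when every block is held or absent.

step 1 (pickup(E)): towers=[A; D; F/B/C] holding=E
step 2 (stack(E, C)): towers=[A; D; F/B/C/E] holding=-
step 3 (pickup(A)): towers=[D; F/B/C/E] holding=A
step 4 (stack(A, E)): towers=[D; F/B/C/E/A] holding=-
step 5 (pickup(D)): towers=[F/B/C/E/A] holding=D
step 6 (stack(D, A)): towers=[F/B/C/E/A/D] holding=-
step 7 (unstack(D, A)): towers=[F/B/C/E/A] holding=D

towers=[F/B/C/E/A] holding=D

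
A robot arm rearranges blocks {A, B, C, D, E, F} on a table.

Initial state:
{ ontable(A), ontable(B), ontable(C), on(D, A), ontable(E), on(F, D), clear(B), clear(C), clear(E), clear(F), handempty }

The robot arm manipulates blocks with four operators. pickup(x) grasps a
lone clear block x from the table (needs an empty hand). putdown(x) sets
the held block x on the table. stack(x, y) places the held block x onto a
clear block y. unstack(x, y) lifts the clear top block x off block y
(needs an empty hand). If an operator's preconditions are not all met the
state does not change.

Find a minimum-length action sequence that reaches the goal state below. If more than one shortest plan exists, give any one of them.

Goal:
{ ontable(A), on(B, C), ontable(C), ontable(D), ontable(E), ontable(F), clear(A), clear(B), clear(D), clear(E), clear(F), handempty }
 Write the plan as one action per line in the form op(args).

step 1 (pickup(B)): towers=[A/D/F; C; E] holding=B
step 2 (stack(B, C)): towers=[A/D/F; C/B; E] holding=-
step 3 (unstack(F, D)): towers=[A/D; C/B; E] holding=F
step 4 (putdown(F)): towers=[A/D; C/B; E; F] holding=-
step 5 (unstack(D, A)): towers=[A; C/B; E; F] holding=D
step 6 (putdown(D)): towers=[A; C/B; D; E; F] holding=-
goal check: towers=[A; C/B; D; E; F] holding=- — reached (length 6, optimal by BFS)

pickup(B)
stack(B, C)
unstack(F, D)
putdown(F)
unstack(D, A)
putdown(D)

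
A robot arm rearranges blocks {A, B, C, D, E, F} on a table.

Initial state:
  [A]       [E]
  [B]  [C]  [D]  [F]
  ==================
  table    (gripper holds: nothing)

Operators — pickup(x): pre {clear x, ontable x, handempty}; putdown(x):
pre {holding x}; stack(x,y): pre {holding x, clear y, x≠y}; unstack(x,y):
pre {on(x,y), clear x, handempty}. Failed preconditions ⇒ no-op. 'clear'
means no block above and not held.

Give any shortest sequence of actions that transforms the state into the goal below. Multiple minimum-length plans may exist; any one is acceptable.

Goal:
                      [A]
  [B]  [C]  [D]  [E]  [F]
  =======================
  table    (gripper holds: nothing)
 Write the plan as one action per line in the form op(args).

unstack(A, B)
stack(A, F)
unstack(E, D)
putdown(E)

step 1 (unstack(A, B)): towers=[B; C; D/E; F] holding=A
step 2 (stack(A, F)): towers=[B; C; D/E; F/A] holding=-
step 3 (unstack(E, D)): towers=[B; C; D; F/A] holding=E
step 4 (putdown(E)): towers=[B; C; D; E; F/A] holding=-
goal check: towers=[B; C; D; E; F/A] holding=- — reached (length 4, optimal by BFS)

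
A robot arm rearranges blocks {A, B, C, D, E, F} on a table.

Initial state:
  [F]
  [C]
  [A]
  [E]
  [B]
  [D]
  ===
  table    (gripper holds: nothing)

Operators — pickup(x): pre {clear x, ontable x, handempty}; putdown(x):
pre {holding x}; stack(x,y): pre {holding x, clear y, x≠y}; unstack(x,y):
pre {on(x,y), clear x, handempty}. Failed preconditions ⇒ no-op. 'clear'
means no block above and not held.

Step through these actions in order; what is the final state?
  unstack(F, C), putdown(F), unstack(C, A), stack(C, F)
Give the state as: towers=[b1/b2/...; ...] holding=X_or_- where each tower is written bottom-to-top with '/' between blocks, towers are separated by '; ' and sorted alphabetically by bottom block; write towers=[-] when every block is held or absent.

step 1 (unstack(F, C)): towers=[D/B/E/A/C] holding=F
step 2 (putdown(F)): towers=[D/B/E/A/C; F] holding=-
step 3 (unstack(C, A)): towers=[D/B/E/A; F] holding=C
step 4 (stack(C, F)): towers=[D/B/E/A; F/C] holding=-

towers=[D/B/E/A; F/C] holding=-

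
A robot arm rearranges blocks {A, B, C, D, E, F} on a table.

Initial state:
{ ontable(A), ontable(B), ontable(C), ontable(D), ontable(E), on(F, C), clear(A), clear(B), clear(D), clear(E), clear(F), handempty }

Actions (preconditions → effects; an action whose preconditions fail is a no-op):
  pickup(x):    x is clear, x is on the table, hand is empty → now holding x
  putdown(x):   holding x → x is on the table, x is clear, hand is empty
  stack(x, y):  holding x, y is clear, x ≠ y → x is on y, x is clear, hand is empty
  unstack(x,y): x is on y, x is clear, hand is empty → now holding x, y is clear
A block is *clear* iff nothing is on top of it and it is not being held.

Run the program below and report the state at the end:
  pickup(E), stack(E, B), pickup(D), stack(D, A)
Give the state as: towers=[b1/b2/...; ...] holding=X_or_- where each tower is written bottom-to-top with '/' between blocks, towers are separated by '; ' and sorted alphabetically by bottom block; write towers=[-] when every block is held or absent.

towers=[A/D; B/E; C/F] holding=-

step 1 (pickup(E)): towers=[A; B; C/F; D] holding=E
step 2 (stack(E, B)): towers=[A; B/E; C/F; D] holding=-
step 3 (pickup(D)): towers=[A; B/E; C/F] holding=D
step 4 (stack(D, A)): towers=[A/D; B/E; C/F] holding=-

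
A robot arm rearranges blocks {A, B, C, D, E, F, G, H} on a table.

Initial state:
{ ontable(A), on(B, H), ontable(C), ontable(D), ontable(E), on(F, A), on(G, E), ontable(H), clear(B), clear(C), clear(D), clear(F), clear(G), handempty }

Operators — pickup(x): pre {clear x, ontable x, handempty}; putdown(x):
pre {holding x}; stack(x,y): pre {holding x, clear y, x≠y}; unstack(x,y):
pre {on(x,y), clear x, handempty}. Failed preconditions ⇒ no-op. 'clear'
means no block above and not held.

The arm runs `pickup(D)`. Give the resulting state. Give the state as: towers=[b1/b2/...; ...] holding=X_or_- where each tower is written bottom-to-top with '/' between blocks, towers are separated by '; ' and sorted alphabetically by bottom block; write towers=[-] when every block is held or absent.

before: towers=[A/F; C; D; E/G; H/B] holding=-
pre[pickup(D)]: clear(D) ok, ontable(D) ok, handempty ok
all met → apply pickup(D)
after:  towers=[A/F; C; E/G; H/B] holding=D

towers=[A/F; C; E/G; H/B] holding=D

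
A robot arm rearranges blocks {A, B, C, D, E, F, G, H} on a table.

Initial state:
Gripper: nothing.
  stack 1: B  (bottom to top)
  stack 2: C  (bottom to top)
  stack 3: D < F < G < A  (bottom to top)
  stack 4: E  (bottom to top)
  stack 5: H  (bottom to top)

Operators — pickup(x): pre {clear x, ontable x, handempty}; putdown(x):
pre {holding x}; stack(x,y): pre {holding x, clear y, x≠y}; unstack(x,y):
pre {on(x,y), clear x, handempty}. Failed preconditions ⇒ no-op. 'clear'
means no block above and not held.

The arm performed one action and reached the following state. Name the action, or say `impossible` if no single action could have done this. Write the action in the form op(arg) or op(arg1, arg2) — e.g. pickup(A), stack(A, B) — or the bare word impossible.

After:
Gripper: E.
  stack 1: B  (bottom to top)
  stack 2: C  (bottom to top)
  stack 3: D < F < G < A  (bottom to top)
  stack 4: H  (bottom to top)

target: towers=[B; C; D/F/G/A; H] holding=E
     unstack(A, G) → towers=[B; C; D/F/G; E; H] holding=A
         pickup(E) → towers=[B; C; D/F/G/A; H] holding=E  ← match
         pickup(H) → towers=[B; C; D/F/G/A; E] holding=H
         pickup(B) → towers=[C; D/F/G/A; E; H] holding=B
         pickup(C) → towers=[B; D/F/G/A; E; H] holding=C

pickup(E)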